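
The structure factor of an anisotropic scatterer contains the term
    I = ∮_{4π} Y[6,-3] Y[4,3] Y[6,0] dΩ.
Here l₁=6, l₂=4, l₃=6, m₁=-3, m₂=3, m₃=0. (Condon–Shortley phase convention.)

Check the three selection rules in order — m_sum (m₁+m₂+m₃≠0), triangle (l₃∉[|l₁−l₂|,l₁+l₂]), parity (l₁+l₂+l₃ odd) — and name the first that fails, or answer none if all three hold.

none

azimuthal sum: -3 + 3 + 0 = 0  ✓
2 ≤ 6 ≤ 10 (triangle on l)  ✓
L = 6 + 4 + 6 = 16 (even)  ✓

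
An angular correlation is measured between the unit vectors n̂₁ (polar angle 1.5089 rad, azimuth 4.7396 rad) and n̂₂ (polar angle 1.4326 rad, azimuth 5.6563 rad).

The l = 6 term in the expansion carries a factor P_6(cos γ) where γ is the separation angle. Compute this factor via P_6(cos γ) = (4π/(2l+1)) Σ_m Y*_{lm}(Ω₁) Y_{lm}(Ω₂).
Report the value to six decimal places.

Addition theorem: P_6(cos γ) = (4π/13) Σ_m Y*_{lm}(Ω₁) Y_{lm}(Ω₂), m = −6…6:
  term(m=-6) = (0.154390, 0.153647)   from Y*(Ω₁)=(-0.471209, -0.077623), Y(Ω₂)=(-0.371285, -0.264906)
  term(m=-5) = (-0.002896, 0.022343)   from Y*(Ω₁)=(0.013906, -0.101580), Y(Ω₂)=(-0.219742, 0.001575)
  term(m=-4) = (-0.079726, 0.046201)   from Y*(Ω₁)=(-0.337147, -0.036842), Y(Ω₂)=(0.218884, -0.160954)
  term(m=-3) = (-0.026658, -0.011004)   from Y*(Ω₁)=(0.009663, -0.118105), Y(Ω₂)=(0.074211, -0.231783)
  term(m=-2) = (-0.016805, -0.062516)   from Y*(Ω₁)=(-0.301813, -0.016441), Y(Ω₂)=(0.066766, 0.203497)
  term(m=-1) = (0.018881, -0.024627)   from Y*(Ω₁)=(0.003381, -0.124220), Y(Ω₂)=(0.202241, 0.146494)
  term(m=+0) = (0.058019, 0.000000)   from Y*(Ω₁)=(-0.292599, -0.000000), Y(Ω₂)=(-0.198290, 0.000000)
  term(m=+1) = (0.018881, 0.024627)   from Y*(Ω₁)=(-0.003381, -0.124220), Y(Ω₂)=(-0.202241, 0.146494)
  term(m=+2) = (-0.016805, 0.062516)   from Y*(Ω₁)=(-0.301813, 0.016441), Y(Ω₂)=(0.066766, -0.203497)
  term(m=+3) = (-0.026658, 0.011004)   from Y*(Ω₁)=(-0.009663, -0.118105), Y(Ω₂)=(-0.074211, -0.231783)
  term(m=+4) = (-0.079726, -0.046201)   from Y*(Ω₁)=(-0.337147, 0.036842), Y(Ω₂)=(0.218884, 0.160954)
  term(m=+5) = (-0.002896, -0.022343)   from Y*(Ω₁)=(-0.013906, -0.101580), Y(Ω₂)=(0.219742, 0.001575)
  term(m=+6) = (0.154390, -0.153647)   from Y*(Ω₁)=(-0.471209, 0.077623), Y(Ω₂)=(-0.371285, 0.264906)
Total Σ_m = (0.152393, 0.000000). Multiply by 0.966644: (0.147310, 0.000000). P_6(cos γ) = 0.147310

0.147310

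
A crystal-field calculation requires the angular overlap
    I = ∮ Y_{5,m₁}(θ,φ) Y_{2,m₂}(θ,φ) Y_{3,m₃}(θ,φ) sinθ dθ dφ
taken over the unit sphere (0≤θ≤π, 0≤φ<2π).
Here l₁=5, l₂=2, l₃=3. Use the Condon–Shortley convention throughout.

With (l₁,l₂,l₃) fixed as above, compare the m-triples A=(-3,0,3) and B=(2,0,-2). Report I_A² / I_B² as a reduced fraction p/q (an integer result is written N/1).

Same 5,2,3: normalisation and zero-m 3j drop out of the ratio.
A: Δ: 4! 6! 0! / 11! → 1/2310; sum: t=2:+1/2880 = 1/2880; 3j²(5 2 3; -3 0 3) = Δ·Π!·Σ² = 2/165  (sign +1)
B: Δ: 4! 6! 0! / 11! → 1/2310; sum: t=2:+1/480 = 1/480; 3j²(5 2 3; 2 0 -2) = Δ·Π!·Σ² = 3/110  (sign -1)
I_A²/I_B² = (2/165)/(3/110) = 4/9

4/9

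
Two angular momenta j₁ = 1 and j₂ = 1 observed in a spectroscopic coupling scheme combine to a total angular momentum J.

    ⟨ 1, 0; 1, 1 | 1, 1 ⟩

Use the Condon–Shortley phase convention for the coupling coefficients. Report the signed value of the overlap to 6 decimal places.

j₁+j₂−J=1  J+j₁−j₂=1  J−j₁+j₂=1  j₁+j₂+J+1=4
(j₁±m₁, j₂±m₂, J±M) = (1,1,2,0,2,0)
P² = 1/2
sum k=1..1:
  [1] −1/1 = -1
S = -1
C² = P²·S² = 1/2 ; C = -0.707107

−√(1/2) = -0.707107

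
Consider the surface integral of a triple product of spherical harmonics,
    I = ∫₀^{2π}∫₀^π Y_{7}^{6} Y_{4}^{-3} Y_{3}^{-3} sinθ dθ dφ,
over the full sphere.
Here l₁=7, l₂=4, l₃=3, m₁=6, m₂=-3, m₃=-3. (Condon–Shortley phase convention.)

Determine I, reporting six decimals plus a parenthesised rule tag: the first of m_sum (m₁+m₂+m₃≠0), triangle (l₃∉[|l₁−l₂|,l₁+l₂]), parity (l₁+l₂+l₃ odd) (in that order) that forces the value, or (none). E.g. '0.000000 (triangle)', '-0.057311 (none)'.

Rules hold: Σm=0, L=14 even, 3≤3≤11.
N = 15·9·7 = 945
Δ = 8!·6!·0!/15! = 1/45045
Racah Σ t=4..4: t=4:+1/20736 = 1/20736
⇒ 3j(7 4 3; 0 0 0)² = 35/1287, sgn -1
Racah Σ t=1..1: t=1:−1/3628800 = -1/3628800
⇒ 3j(7 4 3; 6 -3 -3)² = 4/105, sgn -1
4πI² = N·(3j₀)²·(3jₘ)² = 140/143
I = +1·√(0.979021/4π) = 0.27912007
No selection rule forces the value: the integral is nonzero (none).

0.279120 (none)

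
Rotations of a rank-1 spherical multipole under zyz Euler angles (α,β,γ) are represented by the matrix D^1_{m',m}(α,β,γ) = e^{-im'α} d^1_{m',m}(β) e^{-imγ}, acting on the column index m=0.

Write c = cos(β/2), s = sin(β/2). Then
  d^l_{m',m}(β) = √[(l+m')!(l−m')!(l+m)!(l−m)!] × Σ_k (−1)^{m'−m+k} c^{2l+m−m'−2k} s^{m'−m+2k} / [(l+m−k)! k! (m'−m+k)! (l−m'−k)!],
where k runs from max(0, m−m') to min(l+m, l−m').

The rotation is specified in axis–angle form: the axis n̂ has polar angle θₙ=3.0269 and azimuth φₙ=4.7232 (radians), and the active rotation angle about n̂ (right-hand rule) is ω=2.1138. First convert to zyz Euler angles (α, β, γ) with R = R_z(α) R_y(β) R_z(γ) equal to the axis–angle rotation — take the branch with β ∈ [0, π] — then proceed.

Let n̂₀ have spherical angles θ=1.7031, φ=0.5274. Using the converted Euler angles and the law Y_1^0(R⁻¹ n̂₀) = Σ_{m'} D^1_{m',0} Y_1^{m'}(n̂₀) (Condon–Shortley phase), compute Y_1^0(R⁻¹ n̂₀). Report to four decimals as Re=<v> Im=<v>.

Re=-0.0632 Im=0.0000

Axis–angle → zyz. n̂ = (sinθₙcosφₙ, sinθₙsinφₙ, cosθₙ) = (+0.001237, -0.114435, -0.993430), ω = 2.1138.
R = I cosω + sinω [n̂]ₓ + (1−cosω) n̂n̂ᵀ gives
  R = [-0.516708, +0.850321, -0.099839; -0.850750, -0.496848, +0.171365; +0.096110, +0.173483, +0.980136]
β = atan2(√(R₁₃²+R₂₃²), R₃₃) = 0.199651; α = atan2(R₂₃, R₁₃) mod 2π = 2.098330; γ = atan2(R₃₂, −R₃₁) mod 2π = 2.076708
Need the full column D^1_{m',0} for m'=−1..1 at α=2.0983, β=0.1997, γ=2.0767.
cos(β/2)=0.995022, sin(β/2)=0.099660
d^1_{-1,0}: single k=1 term ⇒ +0.140238;  D = -0.070597+0.121173i
d^1_{0,0}: k∈[0..1] ⇒ +0.990068 -0.009932 = +0.980136;  D = +0.980136+0.000000i
d^1_{1,0}: single k=0 term ⇒ -0.140238;  D = +0.070597+0.121173i
Y_1^{m'}(θ=1.7031,φ=0.5274) and Σ D·Y over m':
  (-0.0706+0.1212i)·(+0.2959-0.1724i)  (+0.9801+0.0000i)·(-0.0645+0.0000i)  (+0.0706+0.1212i)·(-0.2959-0.1724i)
Y_1^0(R⁻¹ n̂) = -0.063188+0.000000i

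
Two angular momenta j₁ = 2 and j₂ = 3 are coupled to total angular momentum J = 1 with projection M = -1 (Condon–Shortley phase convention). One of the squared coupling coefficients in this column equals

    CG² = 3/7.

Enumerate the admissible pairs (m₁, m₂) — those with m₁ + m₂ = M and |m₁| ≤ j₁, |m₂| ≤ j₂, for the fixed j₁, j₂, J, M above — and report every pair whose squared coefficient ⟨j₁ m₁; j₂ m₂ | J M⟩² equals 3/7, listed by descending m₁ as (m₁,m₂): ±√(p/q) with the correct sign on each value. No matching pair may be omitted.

(2,-3): +√(3/7)

Admissible pairs with m₁+m₂ = M = -1: (-2,1), (-1,0), (0,-1), (1,-2), (2,-3)
  (m₁,m₂)=(2,-3): CG² = 3/7, CG = +√(3/7)   ← matches the target
  (m₁,m₂)=(1,-2): CG² = 2/7, CG = −√(2/7)
  (m₁,m₂)=(0,-1): CG² = 6/35, CG = +√(6/35)
  (m₁,m₂)=(-1,0): CG² = 3/35, CG = −√(3/35)
  (m₁,m₂)=(-2,1): CG² = 1/35, CG = +√(1/35)
Pairs with CG² = 3/7: (2,-3): +√(3/7)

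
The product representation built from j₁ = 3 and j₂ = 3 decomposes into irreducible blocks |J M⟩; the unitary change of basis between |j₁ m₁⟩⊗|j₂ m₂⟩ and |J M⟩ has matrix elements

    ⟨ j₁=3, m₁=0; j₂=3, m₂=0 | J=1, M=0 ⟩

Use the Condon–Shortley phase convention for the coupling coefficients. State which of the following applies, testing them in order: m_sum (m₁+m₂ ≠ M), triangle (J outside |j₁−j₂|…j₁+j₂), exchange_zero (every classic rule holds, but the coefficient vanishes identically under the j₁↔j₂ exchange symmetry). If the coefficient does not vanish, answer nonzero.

m-sum: m₁+m₂ = 0+0 = 0, M = 0  ✓
triangle: |j₁−j₂| = 0 ≤ J = 1 ≤ j₁+j₂ = 6  ✓
exchange: j₁=j₂ and m₁=m₂, and (−1)^(j₁+j₂−J) = (−1)^5 = −1 forces ⟨j₁m₁;j₂m₂|JM⟩ = −⟨j₂m₂;j₁m₁|JM⟩ = −⟨j₁m₁;j₂m₂|JM⟩ ⇒ the coefficient vanishes identically
Racah sum check: Σ_k collapses to 0 ⇒ CG = 0

exchange_zero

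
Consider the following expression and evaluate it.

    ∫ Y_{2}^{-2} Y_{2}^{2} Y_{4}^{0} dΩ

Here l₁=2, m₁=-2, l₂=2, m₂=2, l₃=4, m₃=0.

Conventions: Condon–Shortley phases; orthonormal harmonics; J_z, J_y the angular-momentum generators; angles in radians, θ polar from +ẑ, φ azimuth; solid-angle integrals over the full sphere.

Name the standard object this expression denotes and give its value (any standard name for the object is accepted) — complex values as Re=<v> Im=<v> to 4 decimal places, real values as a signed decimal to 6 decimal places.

Gaunt coefficient, +0.040299

This is a Gaunt coefficient — the integral of a triple product of spherical harmonics over the sphere.
Rules hold: Σm=0, L=8 even, 0≤4≤4.
N = 5·5·9 = 225
Δ = 0!·4!·4!/9! = 1/630
Racah Σ t=0..0: t=0:+1/16 = 1/16
⇒ 3j(2 2 4; 0 0 0)² = 2/35, sgn +1
Racah Σ t=0..0: t=0:+1/576 = 1/576
⇒ 3j(2 2 4; -2 2 0)² = 1/630, sgn +1
4πI² = N·(3j₀)²·(3jₘ)² = 1/49
I = +1·√(0.0204082/4π) = 0.04029926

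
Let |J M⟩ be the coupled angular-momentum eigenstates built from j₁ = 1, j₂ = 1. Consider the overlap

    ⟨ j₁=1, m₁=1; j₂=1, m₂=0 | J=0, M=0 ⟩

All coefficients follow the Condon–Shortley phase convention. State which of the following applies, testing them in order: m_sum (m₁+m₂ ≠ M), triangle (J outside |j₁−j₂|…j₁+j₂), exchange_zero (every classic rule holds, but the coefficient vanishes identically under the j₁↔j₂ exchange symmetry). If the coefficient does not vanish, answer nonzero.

m-sum: m₁+m₂ = 1+0 = 1, M = 0  ✗ ⇒ coefficient is 0

m_sum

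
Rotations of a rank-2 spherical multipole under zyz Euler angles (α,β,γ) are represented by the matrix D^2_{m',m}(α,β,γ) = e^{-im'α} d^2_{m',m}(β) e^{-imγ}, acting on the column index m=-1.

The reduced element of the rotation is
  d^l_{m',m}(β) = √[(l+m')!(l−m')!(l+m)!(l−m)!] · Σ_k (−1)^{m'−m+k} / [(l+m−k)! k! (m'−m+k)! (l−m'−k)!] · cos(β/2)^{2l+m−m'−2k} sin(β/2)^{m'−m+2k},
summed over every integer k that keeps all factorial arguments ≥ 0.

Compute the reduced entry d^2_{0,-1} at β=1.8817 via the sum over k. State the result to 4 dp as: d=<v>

d=0.3567

d^2_{0,-1}(β=1.8817) via the finite sum:
With c≡cos(β/2)=0.589101 and s≡sin(β/2)=0.808059, N=[2·2·1·6]^{1/2}=4.898979
k∈{0,1} keeps every argument non-negative
  k=0: (−1)^1·4.8990/(2)·0.5891^3·0.8081^1 = -0.404659
  k=1: (−1)^2·4.8990/(2)·0.5891^1·0.8081^3 = +0.761369
d^2_{0,-1}(1.8817) = -0.404659 +0.761369 = +0.356710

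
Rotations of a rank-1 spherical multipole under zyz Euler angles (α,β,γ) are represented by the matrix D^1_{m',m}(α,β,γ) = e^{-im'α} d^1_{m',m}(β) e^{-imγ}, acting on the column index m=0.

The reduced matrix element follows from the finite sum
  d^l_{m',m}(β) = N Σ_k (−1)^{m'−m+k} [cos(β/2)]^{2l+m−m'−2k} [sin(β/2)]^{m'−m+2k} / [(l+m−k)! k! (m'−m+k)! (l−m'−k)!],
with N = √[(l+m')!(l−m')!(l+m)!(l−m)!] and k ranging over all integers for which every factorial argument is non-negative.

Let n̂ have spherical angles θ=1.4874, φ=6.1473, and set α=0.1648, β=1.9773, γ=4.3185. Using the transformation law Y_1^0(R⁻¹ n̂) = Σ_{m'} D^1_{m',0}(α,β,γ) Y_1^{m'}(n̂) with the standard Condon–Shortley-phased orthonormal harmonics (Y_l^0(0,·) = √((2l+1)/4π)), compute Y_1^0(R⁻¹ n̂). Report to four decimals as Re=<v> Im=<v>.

Re=0.4111 Im=0.0000

Need the full column D^1_{m',0} for m'=−1..1 at α=0.1648, β=1.9773, γ=4.3185.
cos(β/2)=0.549818, sin(β/2)=0.835284
d^1_{-1,0}: single k=1 term ⇒ +0.649484;  D = +0.640684+0.106551i
d^1_{0,0}: k∈[0..1] ⇒ +0.302300 -0.697700 = -0.395400;  D = -0.395400+0.000000i
d^1_{1,0}: single k=0 term ⇒ -0.649484;  D = -0.640684+0.106551i
Y_1^{m'}(θ=1.4874,φ=6.1473) and Σ D·Y over m':
  (+0.6407+0.1066i)·(+0.3411+0.0466i)  (-0.3954+0.0000i)·(+0.0407+0.0000i)  (-0.6407+0.1066i)·(-0.3411+0.0466i)
Y_1^0(R⁻¹ n̂) = +0.411068+0.000000i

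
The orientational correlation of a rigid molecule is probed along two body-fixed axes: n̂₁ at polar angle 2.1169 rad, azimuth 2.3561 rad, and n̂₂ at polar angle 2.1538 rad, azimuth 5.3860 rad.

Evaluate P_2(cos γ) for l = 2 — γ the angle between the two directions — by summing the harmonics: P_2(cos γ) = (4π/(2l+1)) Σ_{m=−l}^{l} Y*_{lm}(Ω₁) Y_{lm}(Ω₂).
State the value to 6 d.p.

-0.231579

Summing Y*_{l m}(θ₁,φ₁)·Y_{l m}(θ₂,φ₂) over m ∈ [−2, 2]; prefactor 4π/(2·2+1) = 2.513274:
  [-2]  conj(Y_{2,-2})(Ω₁) = (-0.000053, -0.282082) ; Y_{2,-2}(Ω₂) = (-0.059686, 0.262499) ; Δ = (0.074049, 0.016822)
  [-1]  conj(Y_{2,-1})(Ω₁) = (0.242426, -0.242472) ; Y_{2,-1}(Ω₂) = (-0.221489, -0.277504) ; Δ = (-0.120982, -0.013569)
  [+0]  conj(Y_{2,0})(Ω₁) = (-0.060174, -0.000000) ; Y_{2,0}(Ω₂) = (-0.028618, 0.000000) ; Δ = (0.001722, 0.000000)
  [+1]  conj(Y_{2,1})(Ω₁) = (-0.242426, -0.242472) ; Y_{2,1}(Ω₂) = (0.221489, -0.277504) ; Δ = (-0.120982, 0.013569)
  [+2]  conj(Y_{2,2})(Ω₁) = (-0.000053, 0.282082) ; Y_{2,2}(Ω₂) = (-0.059686, -0.262499) ; Δ = (0.074049, -0.016822)
Total Σ_m = (-0.092142, 0.000000). Multiply by 2.513274: (-0.231579, 0.000000). P_2(cos γ) = -0.231579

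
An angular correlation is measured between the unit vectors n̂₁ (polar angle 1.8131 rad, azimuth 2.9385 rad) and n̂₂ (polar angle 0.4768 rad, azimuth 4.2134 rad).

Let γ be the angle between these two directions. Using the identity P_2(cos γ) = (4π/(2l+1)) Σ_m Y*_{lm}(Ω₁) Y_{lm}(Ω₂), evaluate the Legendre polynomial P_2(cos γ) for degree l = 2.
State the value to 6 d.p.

Addition theorem: P_2(cos γ) = (4π/5) Σ_m Y*_{lm}(Ω₁) Y_{lm}(Ω₂), m = −2…2:
  term(m=-2) = (-0.024581, -0.016522)   from Y*(Ω₁)=(0.334416, -0.143833), Y(Ω₂)=(-0.044097, -0.068372)
  term(m=-1) = (-0.016529, 0.054222)   from Y*(Ω₁)=(0.176252, -0.036296), Y(Ω₂)=(-0.150743, 0.276598)
  term(m=+0) = (-0.112586, -0.000000)   from Y*(Ω₁)=(-0.260919, -0.000000), Y(Ω₂)=(0.431496, 0.000000)
  term(m=+1) = (-0.016529, -0.054222)   from Y*(Ω₁)=(-0.176252, -0.036296), Y(Ω₂)=(0.150743, 0.276598)
  term(m=+2) = (-0.024581, 0.016522)   from Y*(Ω₁)=(0.334416, 0.143833), Y(Ω₂)=(-0.044097, 0.068372)
Σ over m = (-0.194806, 0.000000); ×(4π/5) → (-0.489601, 0.000000). Real part: -0.489601

-0.489601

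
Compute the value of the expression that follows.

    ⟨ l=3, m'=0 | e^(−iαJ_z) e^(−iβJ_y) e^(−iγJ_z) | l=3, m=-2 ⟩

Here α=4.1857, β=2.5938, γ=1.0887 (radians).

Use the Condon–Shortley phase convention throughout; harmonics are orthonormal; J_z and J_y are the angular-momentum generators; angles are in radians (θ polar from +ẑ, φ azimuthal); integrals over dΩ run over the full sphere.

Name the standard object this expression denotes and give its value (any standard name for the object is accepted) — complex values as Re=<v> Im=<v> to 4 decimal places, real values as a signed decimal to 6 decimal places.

This is a Wigner D-matrix element — the rotation-matrix element ⟨l m'| R(α,β,γ) |l m⟩ in the angular-momentum basis.
D^3_{0,-2}(4.1857,2.5938,1.0887) = e^{-i·0·4.1857}·d^3_{0,-2}(2.5938)·e^{-i·-2·1.0887}. Compute d first:
With c≡cos(β/2)=0.270485 and s≡sin(β/2)=0.962724, N=[6·6·1·120]^{1/2}=65.726707
k∈{0,1} keeps every argument non-negative
  k=0: (−1)^2·65.7267/(12)·0.2705^4·0.9627^2 = +0.027173
  k=1: (−1)^3·65.7267/(12)·0.2705^2·0.9627^4 = -0.344234
d^3_{0,-2}(2.5938) = +0.027173 -0.344234 = -0.317061
Attach z-rotation phases: D = e^{-i(0)(4.1857)}·(-0.317061)·e^{-i(-2)(1.0887)} = +0.180750-0.260494i

Wigner D-matrix element, Re=0.1808 Im=-0.2605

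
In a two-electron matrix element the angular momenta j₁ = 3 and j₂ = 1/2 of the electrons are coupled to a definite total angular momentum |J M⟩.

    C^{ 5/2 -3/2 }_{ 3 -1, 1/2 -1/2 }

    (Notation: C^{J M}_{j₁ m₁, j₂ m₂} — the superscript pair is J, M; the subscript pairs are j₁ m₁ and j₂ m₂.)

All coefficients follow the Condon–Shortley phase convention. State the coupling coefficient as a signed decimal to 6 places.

√[6·1!5!0!/7! · 2!4!0!1!1!4!] = √(1152/7)
  +(−1)^0/∏(0,1,4,0,1,0)! = 1/24  (running 1/24)
⟨..|..⟩ = √(1152/7)·(1/24) = +0.534522

+0.534522  (= +√(2/7))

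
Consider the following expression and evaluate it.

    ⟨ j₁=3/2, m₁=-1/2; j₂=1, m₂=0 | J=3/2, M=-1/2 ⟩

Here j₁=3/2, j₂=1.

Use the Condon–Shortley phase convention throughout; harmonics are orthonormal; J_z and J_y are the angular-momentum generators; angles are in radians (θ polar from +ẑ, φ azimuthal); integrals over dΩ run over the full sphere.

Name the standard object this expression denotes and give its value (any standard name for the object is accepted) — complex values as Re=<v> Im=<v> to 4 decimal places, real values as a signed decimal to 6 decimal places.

This is a Clebsch–Gordan (vector-coupling) coefficient.
j₁+j₂−J=1  J+j₁−j₂=2  J−j₁+j₂=1  j₁+j₂+J+1=5
(j₁±m₁, j₂±m₂, J±M) = (1,2,1,1,1,2)
P² = 4/15
sum k=0..1:
  [0] +1/2 = 1/2
  [1] −1/1 = -1
S = -1/2
C² = P²·S² = 1/15 ; C = -0.258199

Clebsch–Gordan coefficient, −√(1/15) ≈ -0.258199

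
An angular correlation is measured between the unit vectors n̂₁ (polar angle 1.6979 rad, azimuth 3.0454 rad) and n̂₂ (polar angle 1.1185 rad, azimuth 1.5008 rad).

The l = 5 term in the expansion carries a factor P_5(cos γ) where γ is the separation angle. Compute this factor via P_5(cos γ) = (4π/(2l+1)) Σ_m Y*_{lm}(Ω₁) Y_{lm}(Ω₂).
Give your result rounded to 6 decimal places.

-0.059768

Addition theorem: P_5(cos γ) = (4π/11) Σ_m Y*_{lm}(Ω₁) Y_{lm}(Ω₂), m = −5…5:
  term(m=-5) = +0.015905+0.120735i   from Y*(Ω₁)=-0.395145+0.206201i, Y(Ω₂)=+0.093683-0.256660i
  term(m=-4) = -0.075201+0.007909i   from Y*(Ω₁)=-0.166950+0.067607i, Y(Ω₂)=+0.403465+0.116012i
  term(m=-3) = +0.004104+0.052109i   from Y*(Ω₁)=+0.276868-0.082192i, Y(Ω₂)=-0.037726+0.177010i
  term(m=-2) = +0.051407-0.002696i   from Y*(Ω₁)=+0.197479-0.038468i, Y(Ω₂)=+0.253362+0.035702i
  term(m=-1) = -0.001699-0.064827i   from Y*(Ω₁)=-0.246805+0.023814i, Y(Ω₂)=-0.018292+0.260898i
  term(m=+0) = -0.041350-0.000000i   from Y*(Ω₁)=-0.205939-0.000000i, Y(Ω₂)=+0.200787+0.000000i
  term(m=+1) = -0.001699+0.064827i   from Y*(Ω₁)=+0.246805+0.023814i, Y(Ω₂)=+0.018292+0.260898i
  term(m=+2) = +0.051407+0.002696i   from Y*(Ω₁)=+0.197479+0.038468i, Y(Ω₂)=+0.253362-0.035702i
  term(m=+3) = +0.004104-0.052109i   from Y*(Ω₁)=-0.276868-0.082192i, Y(Ω₂)=+0.037726+0.177010i
  term(m=+4) = -0.075201-0.007909i   from Y*(Ω₁)=-0.166950-0.067607i, Y(Ω₂)=+0.403465-0.116012i
  term(m=+5) = +0.015905-0.120735i   from Y*(Ω₁)=+0.395145+0.206201i, Y(Ω₂)=-0.093683-0.256660i
Accumulated sum -0.052318-0.000000i; after 4π/(2l+1) scaling, -0.059768-0.000000i ⇒ P_5 = -0.059768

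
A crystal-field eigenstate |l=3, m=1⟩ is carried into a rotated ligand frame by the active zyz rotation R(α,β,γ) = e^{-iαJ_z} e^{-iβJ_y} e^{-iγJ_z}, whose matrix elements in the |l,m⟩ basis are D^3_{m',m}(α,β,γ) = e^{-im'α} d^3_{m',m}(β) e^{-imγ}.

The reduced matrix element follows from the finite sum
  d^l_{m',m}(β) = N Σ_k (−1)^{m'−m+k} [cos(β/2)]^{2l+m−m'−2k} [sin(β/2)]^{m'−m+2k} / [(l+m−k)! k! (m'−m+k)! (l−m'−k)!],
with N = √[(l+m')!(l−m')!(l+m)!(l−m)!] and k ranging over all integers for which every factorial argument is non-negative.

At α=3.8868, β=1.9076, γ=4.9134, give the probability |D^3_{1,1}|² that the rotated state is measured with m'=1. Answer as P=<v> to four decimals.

First d^3_{1,1}(β=1.9076), then the phase factors e^{-i(1)α} and e^{-i(1)γ}:
With c≡cos(β/2)=0.578588 and s≡sin(β/2)=0.815620, N=[24·2·24·2]^{1/2}=48.000000
The bounds max(0,m−m')=0 and min(l+m,l−m')=2 give 3 terms
  k=0: (−1)^0·48.0000/(48)·0.5786^6·0.8156^0 = +0.037516
  k=1: (−1)^1·48.0000/(6)·0.5786^4·0.8156^2 = -0.596408
  k=2: (−1)^2·48.0000/(8)·0.5786^2·0.8156^4 = +0.888877
d^3_{1,1}(1.9076) = +0.037516 -0.596408 +0.888877 = +0.329985
|D^3_{1,1}|² = |d^3_{1,1}(β)|² = (+0.329985)² = 0.108890 (the z-rotation phases have unit modulus)

P=0.1089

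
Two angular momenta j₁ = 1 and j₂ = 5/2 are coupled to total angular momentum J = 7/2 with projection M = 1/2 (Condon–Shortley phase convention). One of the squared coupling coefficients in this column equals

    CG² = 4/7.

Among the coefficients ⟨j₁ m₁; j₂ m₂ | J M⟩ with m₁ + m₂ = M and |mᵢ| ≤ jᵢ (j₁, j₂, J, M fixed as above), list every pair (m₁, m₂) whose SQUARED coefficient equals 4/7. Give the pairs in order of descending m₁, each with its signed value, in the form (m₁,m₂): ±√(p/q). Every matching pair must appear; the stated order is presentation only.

(0,1/2): +√(4/7)

Admissible pairs with m₁+m₂ = M = 1/2: (-1,3/2), (0,1/2), (1,-1/2)
  (m₁,m₂)=(1,-1/2): CG² = 2/7, CG = +√(2/7)
  (m₁,m₂)=(0,1/2): CG² = 4/7, CG = +√(4/7)   ← matches the target
  (m₁,m₂)=(-1,3/2): CG² = 1/7, CG = +√(1/7)
Pairs with CG² = 4/7: (0,1/2): +√(4/7)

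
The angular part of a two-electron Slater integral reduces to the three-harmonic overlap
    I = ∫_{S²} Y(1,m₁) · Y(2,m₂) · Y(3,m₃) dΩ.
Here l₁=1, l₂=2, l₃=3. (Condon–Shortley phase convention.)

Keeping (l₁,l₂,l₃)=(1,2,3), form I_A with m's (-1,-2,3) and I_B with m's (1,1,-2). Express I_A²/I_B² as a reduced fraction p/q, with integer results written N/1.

l's match ⇒ only the (l;m) 3-j factors differ between A and B.
A: triangle coeff Δ(1,2,3) = 1/105; Σ_t [0,0]: t=0:+1/48 = 1/48; (3j)²=1/7 [(1 2 3; -1 -2 3)], sign=+1
B: triangle coeff Δ(1,2,3) = 1/105; Σ_t [0,0]: t=0:+1/12 = 1/12; (3j)²=2/21 [(1 2 3; 1 1 -2)], sign=-1
I_A²/I_B² = (1/7)/(2/21) = 3/2

3/2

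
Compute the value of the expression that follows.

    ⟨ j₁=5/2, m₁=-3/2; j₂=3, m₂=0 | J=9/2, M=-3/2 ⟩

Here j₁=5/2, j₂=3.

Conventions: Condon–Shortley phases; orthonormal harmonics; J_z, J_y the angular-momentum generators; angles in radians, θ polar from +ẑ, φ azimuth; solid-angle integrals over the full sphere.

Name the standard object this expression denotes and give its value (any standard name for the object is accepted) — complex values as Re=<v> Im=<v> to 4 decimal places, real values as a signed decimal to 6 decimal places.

Clebsch–Gordan coefficient, −√(45/154) ≈ -0.540562

This is a Clebsch–Gordan (vector-coupling) coefficient.
√[10·1!4!5!/11! · 1!4!3!3!3!6!] = √(207360/77)
  +(−1)^0/∏(0,1,4,3,0,2)! = 1/288  (running 1/288)
  +(−1)^1/∏(1,0,3,2,1,3)! = -1/72  (running -1/96)
⟨..|..⟩ = √(207360/77)·(-1/96) = -0.540562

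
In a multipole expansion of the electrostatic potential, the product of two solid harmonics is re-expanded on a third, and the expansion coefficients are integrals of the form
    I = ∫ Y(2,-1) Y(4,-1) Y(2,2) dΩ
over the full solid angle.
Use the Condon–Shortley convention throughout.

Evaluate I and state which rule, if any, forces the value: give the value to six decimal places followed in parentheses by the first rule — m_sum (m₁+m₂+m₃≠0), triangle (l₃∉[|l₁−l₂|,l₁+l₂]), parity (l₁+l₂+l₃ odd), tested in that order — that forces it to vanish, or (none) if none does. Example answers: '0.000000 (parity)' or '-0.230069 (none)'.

-0.090112 (none)

Rules hold: Σm=0, L=8 even, 2≤2≤6.
N = 5·9·5 = 225
Δ = 4!·0!·4!/9! = 1/630
Racah Σ t=2..2: t=2:+1/16 = 1/16
⇒ 3j(2 4 2; 0 0 0)² = 2/35, sgn +1
Racah Σ t=3..3: t=3:−1/144 = -1/144
⇒ 3j(2 4 2; -1 -1 2)² = 1/126, sgn -1
4πI² = N·(3j₀)²·(3jₘ)² = 5/49
I = -1·√(0.102041/4π) = -0.09011188
No selection rule forces the value: the integral is nonzero (none).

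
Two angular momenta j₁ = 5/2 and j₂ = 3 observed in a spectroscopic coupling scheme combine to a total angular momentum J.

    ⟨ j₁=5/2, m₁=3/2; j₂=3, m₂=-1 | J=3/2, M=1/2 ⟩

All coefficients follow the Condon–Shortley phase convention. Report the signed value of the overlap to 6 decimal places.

√[4·4!1!2!/8! · 4!1!2!4!2!1!] = √(384/35)
  +(−1)^0/∏(0,4,1,2,0,0)! = 1/48  (running 1/48)
  +(−1)^1/∏(1,3,0,1,1,1)! = -1/6  (running -7/48)
⟨..|..⟩ = √(384/35)·(-7/48) = -0.483046

-0.483046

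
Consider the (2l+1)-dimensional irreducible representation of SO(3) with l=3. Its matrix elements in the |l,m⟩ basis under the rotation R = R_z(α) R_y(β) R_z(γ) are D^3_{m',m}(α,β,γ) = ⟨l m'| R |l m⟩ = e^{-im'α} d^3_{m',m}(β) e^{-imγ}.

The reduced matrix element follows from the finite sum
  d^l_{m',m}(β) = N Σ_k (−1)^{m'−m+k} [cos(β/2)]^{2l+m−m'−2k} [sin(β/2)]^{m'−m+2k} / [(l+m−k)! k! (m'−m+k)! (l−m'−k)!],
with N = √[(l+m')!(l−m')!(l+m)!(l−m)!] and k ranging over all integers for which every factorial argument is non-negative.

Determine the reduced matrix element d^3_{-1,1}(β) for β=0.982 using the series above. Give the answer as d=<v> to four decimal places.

d=0.5102

d^3_{-1,1}(β=0.9820) via the finite sum:
With c≡cos(β/2)=0.881862 and s≡sin(β/2)=0.471508, N=[2·24·24·2]^{1/2}=48.000000
k∈{2,3,4} keeps every argument non-negative
  k=2: (−1)^0·48.0000/(8)·0.8819^4·0.4715^2 = +0.806736
  k=3: (−1)^1·48.0000/(6)·0.8819^2·0.4715^4 = -0.307502
  k=4: (−1)^2·48.0000/(48)·0.8819^0·0.4715^6 = +0.010988
d^3_{-1,1}(0.9820) = +0.806736 -0.307502 +0.010988 = +0.510223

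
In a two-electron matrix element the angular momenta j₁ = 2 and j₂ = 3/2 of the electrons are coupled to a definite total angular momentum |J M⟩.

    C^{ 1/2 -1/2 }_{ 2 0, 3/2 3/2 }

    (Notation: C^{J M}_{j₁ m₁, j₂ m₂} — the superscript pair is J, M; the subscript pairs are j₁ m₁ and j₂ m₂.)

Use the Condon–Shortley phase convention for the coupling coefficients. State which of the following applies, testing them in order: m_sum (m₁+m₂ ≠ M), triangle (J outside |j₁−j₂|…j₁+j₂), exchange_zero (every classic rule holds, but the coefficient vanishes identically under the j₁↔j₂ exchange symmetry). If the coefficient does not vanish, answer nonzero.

m-sum: m₁+m₂ = 0+3/2 = 3/2, M = -1/2  ✗ ⇒ coefficient is 0

m_sum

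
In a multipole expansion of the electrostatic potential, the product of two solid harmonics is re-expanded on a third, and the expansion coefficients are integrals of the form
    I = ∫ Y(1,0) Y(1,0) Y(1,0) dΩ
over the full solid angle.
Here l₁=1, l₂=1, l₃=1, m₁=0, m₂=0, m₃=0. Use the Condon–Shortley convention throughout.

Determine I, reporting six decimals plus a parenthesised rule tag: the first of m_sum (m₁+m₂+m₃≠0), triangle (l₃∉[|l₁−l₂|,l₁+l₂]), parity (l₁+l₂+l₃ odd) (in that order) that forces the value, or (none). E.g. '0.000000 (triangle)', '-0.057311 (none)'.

L=3 odd ⇒ parity kills the (l;000) factor ⇒ I = 0

0.000000 (parity)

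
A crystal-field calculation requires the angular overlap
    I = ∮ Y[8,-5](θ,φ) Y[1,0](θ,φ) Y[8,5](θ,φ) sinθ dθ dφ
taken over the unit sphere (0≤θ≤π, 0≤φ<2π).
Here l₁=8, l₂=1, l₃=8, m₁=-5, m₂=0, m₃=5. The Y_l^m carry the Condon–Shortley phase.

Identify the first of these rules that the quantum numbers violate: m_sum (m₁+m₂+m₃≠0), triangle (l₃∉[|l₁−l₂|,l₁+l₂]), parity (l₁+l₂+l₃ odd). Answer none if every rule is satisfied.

parity

azimuthal sum: -5 + 0 + 5 = 0  ✓
7 ≤ 8 ≤ 9 (triangle on l)  ✓
L = 8 + 1 + 8 = 17 (odd)  ✗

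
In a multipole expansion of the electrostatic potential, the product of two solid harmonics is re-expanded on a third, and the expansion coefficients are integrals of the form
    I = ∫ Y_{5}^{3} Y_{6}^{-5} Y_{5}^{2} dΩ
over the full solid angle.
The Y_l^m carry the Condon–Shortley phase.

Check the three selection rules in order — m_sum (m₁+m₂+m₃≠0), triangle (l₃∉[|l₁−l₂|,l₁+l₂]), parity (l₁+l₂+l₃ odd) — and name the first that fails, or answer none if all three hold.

none

Σmᵢ = 0  ✓
l₃∈[|l₁−l₂|,l₁+l₂]=[1,11], have l₃=5  ✓
Σlᵢ = 16 ⇒ even  ✓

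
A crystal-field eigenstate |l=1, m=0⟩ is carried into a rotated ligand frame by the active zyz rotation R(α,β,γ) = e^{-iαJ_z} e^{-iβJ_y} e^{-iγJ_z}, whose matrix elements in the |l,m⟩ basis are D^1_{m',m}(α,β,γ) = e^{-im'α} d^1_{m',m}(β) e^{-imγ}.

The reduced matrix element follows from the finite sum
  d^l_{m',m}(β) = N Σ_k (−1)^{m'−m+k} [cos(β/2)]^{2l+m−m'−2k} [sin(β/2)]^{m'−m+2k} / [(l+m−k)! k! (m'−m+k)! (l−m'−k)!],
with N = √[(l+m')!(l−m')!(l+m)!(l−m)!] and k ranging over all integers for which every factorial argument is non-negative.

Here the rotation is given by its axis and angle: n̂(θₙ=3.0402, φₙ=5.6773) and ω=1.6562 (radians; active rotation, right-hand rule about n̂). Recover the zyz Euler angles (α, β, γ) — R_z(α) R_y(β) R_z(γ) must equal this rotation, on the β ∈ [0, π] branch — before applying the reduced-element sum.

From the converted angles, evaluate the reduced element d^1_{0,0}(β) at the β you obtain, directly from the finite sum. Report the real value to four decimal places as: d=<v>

d=0.9889

Axis–angle → zyz. n̂ = (sinθₙcosφₙ, sinθₙsinφₙ, cosθₙ) = (+0.083202, -0.057643, -0.994864), ω = 1.6562.
R = I cosω + sinω [n̂]ₓ + (1−cosω) n̂n̂ᵀ gives
  R = [-0.077787, +0.986033, -0.147268; -0.996443, -0.081694, -0.020660; -0.032402, +0.145137, +0.988881]
β = atan2(√(R₁₃²+R₂₃²), R₃₃) = 0.149264; α = atan2(R₂₃, R₁₃) mod 2π = 3.280969; γ = atan2(R₃₂, −R₃₁) mod 2π = 1.351147
d^1_{0,0}(β=0.1493) via the finite sum:
With c≡cos(β/2)=0.997216 and s≡sin(β/2)=0.074563, N=[1·1·1·1]^{1/2}=1.000000
k: max(0,(0)−(0))=0 … min(1+(0),1−(0))=1
  k=0: (−1)^0·1.0000/(1)·0.9972^2·0.0746^0 = +0.994440
  k=1: (−1)^1·1.0000/(1)·0.9972^0·0.0746^2 = -0.005560
d^1_{0,0}(0.1493) = +0.994440 -0.005560 = +0.988881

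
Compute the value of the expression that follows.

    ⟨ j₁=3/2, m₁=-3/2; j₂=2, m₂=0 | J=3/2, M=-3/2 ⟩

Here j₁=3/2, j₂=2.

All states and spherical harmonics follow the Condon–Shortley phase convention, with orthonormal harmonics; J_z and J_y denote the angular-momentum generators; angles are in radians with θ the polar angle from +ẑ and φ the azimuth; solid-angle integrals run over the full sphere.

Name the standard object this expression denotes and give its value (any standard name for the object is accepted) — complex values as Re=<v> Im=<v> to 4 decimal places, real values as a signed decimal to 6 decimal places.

Clebsch–Gordan coefficient, +√(1/5) ≈ +0.447214

This is a Clebsch–Gordan (vector-coupling) coefficient.
j₁+j₂−J=2  J+j₁−j₂=1  J−j₁+j₂=2  j₁+j₂+J+1=6
(j₁±m₁, j₂±m₂, J±M) = (0,3,2,2,0,3)
P² = 16/5
sum k=2..2:
  [2] +1/4 = 1/4
S = 1/4
C² = P²·S² = 1/5 ; C = +0.447214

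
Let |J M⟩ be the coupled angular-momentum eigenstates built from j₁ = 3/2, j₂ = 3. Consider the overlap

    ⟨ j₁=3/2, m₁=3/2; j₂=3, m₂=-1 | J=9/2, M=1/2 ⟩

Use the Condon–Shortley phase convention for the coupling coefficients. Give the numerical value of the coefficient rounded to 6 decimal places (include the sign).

√[10·0!3!6!/10! · 3!0!2!4!5!4!] = √(69120/7)
  +(−1)^0/∏(0,0,0,2,3,4)! = 1/288  (running 1/288)
⟨..|..⟩ = √(69120/7)·(1/288) = +0.345033

+√(5/42) ≈ +0.345033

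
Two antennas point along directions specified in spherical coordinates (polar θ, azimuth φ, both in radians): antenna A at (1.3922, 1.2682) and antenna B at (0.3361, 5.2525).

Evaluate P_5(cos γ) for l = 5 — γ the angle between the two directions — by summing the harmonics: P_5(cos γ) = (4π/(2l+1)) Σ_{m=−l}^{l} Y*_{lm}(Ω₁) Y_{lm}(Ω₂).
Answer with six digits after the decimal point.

-0.089523

Expand P_5 via completeness: Σ_{m} conj(Y_{5,m}) at Ω₁ times Y_{5,m} at Ω₂ —
  term(m=-5) = 0.00037 - 0.00068j   from Y*(Ω₁)=0.42766 + 0.02475j, Y(Ω₂)=0.00077 - 0.00164j
  term(m=-4) = -0.00390 + 0.00091j   from Y*(Ω₁)=0.08624 - 0.22883j, Y(Ω₂)=-0.00912 - 0.01363j
  term(m=-3) = -0.01682 - 0.01184j   from Y*(Ω₁)=0.18604 + 0.14529j, Y(Ω₂)=-0.08703 + 0.00431j
  term(m=-2) = 0.00879 + 0.07638j   from Y*(Ω₁)=0.21708 - 0.15018j, Y(Ω₂)=-0.13723 + 0.25692j
  term(m=-1) = -0.06675 + 0.07488j   from Y*(Ω₁)=0.05439 + 0.17423j, Y(Ω₂)=0.28261 + 0.47135j
  term(m=+0) = 0.07825 + 0.00000j   from Y*(Ω₁)=0.26705 + 0.00000j, Y(Ω₂)=0.29303 + 0.00000j
  term(m=+1) = -0.06675 - 0.07488j   from Y*(Ω₁)=-0.05439 + 0.17423j, Y(Ω₂)=-0.28261 + 0.47135j
  term(m=+2) = 0.00879 - 0.07638j   from Y*(Ω₁)=0.21708 + 0.15018j, Y(Ω₂)=-0.13723 - 0.25692j
  term(m=+3) = -0.01682 + 0.01184j   from Y*(Ω₁)=-0.18604 + 0.14529j, Y(Ω₂)=0.08703 + 0.00431j
  term(m=+4) = -0.00390 - 0.00091j   from Y*(Ω₁)=0.08624 + 0.22883j, Y(Ω₂)=-0.00912 + 0.01363j
  term(m=+5) = 0.00037 + 0.00068j   from Y*(Ω₁)=-0.42766 + 0.02475j, Y(Ω₂)=-0.00077 - 0.00164j
Total Σ_m = -0.07836 + 0.00000j. Multiply by 1.142397: -0.08952 + 0.00000j. P_5(cos γ) = -0.089523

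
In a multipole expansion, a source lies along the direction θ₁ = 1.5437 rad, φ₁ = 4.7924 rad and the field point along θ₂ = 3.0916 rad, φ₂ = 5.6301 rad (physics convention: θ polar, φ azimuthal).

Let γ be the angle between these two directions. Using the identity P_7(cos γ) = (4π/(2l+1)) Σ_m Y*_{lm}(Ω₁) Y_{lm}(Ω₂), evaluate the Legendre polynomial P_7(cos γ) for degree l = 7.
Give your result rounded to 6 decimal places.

-0.013926

Term-by-term m-sum for l=7 (normalisation 4π/15 = 0.837758):
  m=-7: (-0.264965, 0.422553) × (-0.000000, -0.000000) = (0.000000, 0.000000)  (running Σ = (0.000000, 0.000000))
  m=-6: (-0.044862, -0.023359) × (0.000000, 0.000000) = (-0.000000, -0.000000)  (running Σ = (-0.000000, -0.000000))
  m=-5: (-0.141284, 0.334117) × (-0.000001, -0.000000) = (0.000000, -0.000000)  (running Σ = (0.000000, -0.000000))
  m=-4: (-0.056356, -0.018678) × (0.000039, -0.000023) = (-0.000003, 0.000001)  (running Σ = (-0.000002, 0.000000))
  m=-3: (-0.077546, 0.316837) × (-0.000415, 0.001015) = (-0.000289, -0.000210)  (running Σ = (-0.000292, -0.000210))
  m=-2: (-0.062388, -0.010070) × (-0.004854, -0.017913) = (0.000122, 0.001166)  (running Σ = (-0.000169, 0.000956))
  m=-1: (-0.025012, 0.311942) × (0.159521, 0.122047) = (-0.042062, 0.046709)  (running Σ = (-0.042231, 0.047665))
  m=0: (-0.064324, -0.000000) × (-1.054650, 0.000000) = (0.067839, 0.000000)  (running Σ = (0.025608, 0.047665))
  m=1: (0.025012, 0.311942) × (-0.159521, 0.122047) = (-0.042062, -0.046709)  (running Σ = (-0.016453, 0.000956))
  m=2: (-0.062388, 0.010070) × (-0.004854, 0.017913) = (0.000122, -0.001166)  (running Σ = (-0.016331, -0.000210))
  m=3: (0.077546, 0.316837) × (0.000415, 0.001015) = (-0.000289, 0.000210)  (running Σ = (-0.016620, 0.000000))
  m=4: (-0.056356, 0.018678) × (0.000039, 0.000023) = (-0.000003, -0.000001)  (running Σ = (-0.016623, -0.000000))
  m=5: (0.141284, 0.334117) × (0.000001, -0.000000) = (0.000000, 0.000000)  (running Σ = (-0.016623, -0.000000))
  m=6: (-0.044862, 0.023359) × (0.000000, -0.000000) = (-0.000000, 0.000000)  (running Σ = (-0.016623, 0.000000))
  m=7: (0.264965, 0.422553) × (0.000000, -0.000000) = (0.000000, -0.000000)  (running Σ = (-0.016623, -0.000000))
Total Σ_m = (-0.016623, -0.000000). Multiply by 0.837758: (-0.013926, -0.000000). P_7(cos γ) = -0.013926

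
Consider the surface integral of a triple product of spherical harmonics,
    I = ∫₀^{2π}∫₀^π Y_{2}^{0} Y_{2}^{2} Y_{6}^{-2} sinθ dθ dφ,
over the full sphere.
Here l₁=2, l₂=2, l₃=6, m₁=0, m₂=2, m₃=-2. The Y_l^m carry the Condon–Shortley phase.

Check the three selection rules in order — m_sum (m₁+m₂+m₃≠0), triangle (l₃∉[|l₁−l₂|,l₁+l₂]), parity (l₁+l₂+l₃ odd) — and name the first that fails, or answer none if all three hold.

triangle

m₁+m₂+m₃ = 0 + 2 − 2 = 0  ✓
triangle: need |l₁−l₂| ≤ l₃ ≤ l₁+l₂ = [0,4]; l₃=6 is outside  ✗
parity: l₁+l₂+l₃ = 10 is even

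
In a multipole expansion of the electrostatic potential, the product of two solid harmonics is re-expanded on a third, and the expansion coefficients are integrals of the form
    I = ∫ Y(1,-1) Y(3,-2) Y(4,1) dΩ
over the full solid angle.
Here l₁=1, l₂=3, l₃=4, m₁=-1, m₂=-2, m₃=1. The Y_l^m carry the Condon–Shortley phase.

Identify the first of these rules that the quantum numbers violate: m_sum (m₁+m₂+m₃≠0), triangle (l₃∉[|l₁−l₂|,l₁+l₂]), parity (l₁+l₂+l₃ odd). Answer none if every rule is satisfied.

m_sum

m₁+m₂+m₃ = -1 − 2 + 1 = -2  ✗
triangle: |1−3|=2 ≤ l₃=4 ≤ 1+3=4
parity: l₁+l₂+l₃ = 8 is even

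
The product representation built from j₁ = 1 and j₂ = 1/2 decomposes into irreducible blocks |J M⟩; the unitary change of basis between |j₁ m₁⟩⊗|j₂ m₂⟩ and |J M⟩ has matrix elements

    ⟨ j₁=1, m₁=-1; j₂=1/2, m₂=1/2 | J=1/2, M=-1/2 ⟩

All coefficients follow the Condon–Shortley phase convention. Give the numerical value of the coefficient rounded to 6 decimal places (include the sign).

triangle: 1!*1!*0!/3! = 1/6
(j±m)!: 0!*2!*1!*0!*0!*1! = 2
prefactor² = (2J+1)*Δ*N² = 2/3
  k=1: −1/(1!*0!*1!*0!*0!*0!) = -1
Σ = -1  ⇒  CG² = 2/3*(-1)² = 2/3
CG = −√(2/3) = -0.816497

-0.816497  (= −√(2/3))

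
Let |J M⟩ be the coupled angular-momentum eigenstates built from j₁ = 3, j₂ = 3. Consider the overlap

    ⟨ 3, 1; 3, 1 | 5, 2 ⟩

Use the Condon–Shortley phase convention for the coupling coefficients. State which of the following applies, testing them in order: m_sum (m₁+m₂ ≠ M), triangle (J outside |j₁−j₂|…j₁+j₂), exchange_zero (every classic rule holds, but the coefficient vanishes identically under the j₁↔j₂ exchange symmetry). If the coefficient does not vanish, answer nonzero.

m-sum: m₁+m₂ = 1+1 = 2, M = 2  ✓
triangle: |j₁−j₂| = 0 ≤ J = 5 ≤ j₁+j₂ = 6  ✓
exchange: j₁=j₂ and m₁=m₂, and (−1)^(j₁+j₂−J) = (−1)^1 = −1 forces ⟨j₁m₁;j₂m₂|JM⟩ = −⟨j₂m₂;j₁m₁|JM⟩ = −⟨j₁m₁;j₂m₂|JM⟩ ⇒ the coefficient vanishes identically
Racah sum check: Σ_k collapses to 0 ⇒ CG = 0

exchange_zero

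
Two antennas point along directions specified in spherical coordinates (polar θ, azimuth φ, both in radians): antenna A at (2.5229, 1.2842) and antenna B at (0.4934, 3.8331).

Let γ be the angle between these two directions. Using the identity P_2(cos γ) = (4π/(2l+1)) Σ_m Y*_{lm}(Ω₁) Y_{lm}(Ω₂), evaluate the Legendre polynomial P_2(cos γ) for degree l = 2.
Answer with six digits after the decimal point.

0.840417

Term-by-term m-sum for l=2 (normalisation 4π/5 = 2.513274):
  m=-2: Y*=(-0.109163, 0.070463)  Y=(0.016176, -0.085125)  product (0.004232, 0.010432)
  m=-1: Y*=(-0.103182, -0.350115)  Y=(-0.248229, 0.205502)  product (0.097562, 0.065704)
  m=+0: Y*=(0.312522, -0.000000)  Y=(0.418538, 0.000000)  product (0.130803, 0.000000)
  m=+1: Y*=(0.103182, -0.350115)  Y=(0.248229, 0.205502)  product (0.097562, -0.065704)
  m=+2: Y*=(-0.109163, -0.070463)  Y=(0.016176, 0.085125)  product (0.004232, -0.010432)
Σ over m = (0.334391, -0.000000); ×(4π/5) → (0.840417, -0.000000). Real part: 0.840417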